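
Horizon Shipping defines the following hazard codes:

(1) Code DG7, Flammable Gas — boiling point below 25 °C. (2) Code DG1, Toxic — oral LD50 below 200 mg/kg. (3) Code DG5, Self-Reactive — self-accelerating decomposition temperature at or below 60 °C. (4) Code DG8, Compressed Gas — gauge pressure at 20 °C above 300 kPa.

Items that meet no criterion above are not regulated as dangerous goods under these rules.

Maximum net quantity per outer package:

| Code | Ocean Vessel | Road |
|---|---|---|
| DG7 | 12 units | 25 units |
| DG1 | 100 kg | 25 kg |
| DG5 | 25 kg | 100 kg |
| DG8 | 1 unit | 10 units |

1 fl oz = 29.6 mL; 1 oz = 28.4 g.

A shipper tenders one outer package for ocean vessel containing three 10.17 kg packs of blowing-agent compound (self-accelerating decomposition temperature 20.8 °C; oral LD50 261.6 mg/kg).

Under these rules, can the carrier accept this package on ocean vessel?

With self-accelerating decomposition temperature 20.8 °C (≤ 60 °C), the blowing-agent compound falls in Code DG5.
Code DG5 quantity: three 10.17 kg packs = 30.51 kg.
That exceeds the Code DG5 ocean vessel limit of 25 kg.

No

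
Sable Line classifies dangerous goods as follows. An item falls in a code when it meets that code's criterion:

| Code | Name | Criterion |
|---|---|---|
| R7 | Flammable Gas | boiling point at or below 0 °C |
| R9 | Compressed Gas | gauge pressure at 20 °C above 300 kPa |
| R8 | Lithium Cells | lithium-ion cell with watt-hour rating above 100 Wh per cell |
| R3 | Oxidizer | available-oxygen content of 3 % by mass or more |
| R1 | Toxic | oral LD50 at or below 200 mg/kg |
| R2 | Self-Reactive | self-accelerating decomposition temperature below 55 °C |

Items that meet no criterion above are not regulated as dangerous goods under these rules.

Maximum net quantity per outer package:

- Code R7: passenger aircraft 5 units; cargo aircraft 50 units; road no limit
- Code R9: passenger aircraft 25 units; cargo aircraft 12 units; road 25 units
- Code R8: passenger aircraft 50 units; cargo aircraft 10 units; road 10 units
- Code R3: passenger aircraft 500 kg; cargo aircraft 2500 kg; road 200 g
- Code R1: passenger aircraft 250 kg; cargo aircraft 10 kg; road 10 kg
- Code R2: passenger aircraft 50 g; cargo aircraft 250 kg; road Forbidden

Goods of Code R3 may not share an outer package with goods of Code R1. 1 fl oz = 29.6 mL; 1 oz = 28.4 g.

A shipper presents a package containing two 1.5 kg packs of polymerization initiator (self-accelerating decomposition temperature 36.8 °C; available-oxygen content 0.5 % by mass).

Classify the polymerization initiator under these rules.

Polymerization initiator: self-accelerating decomposition temperature 36.8 °C < 55 °C → Code R2 (Self-Reactive).

Code R2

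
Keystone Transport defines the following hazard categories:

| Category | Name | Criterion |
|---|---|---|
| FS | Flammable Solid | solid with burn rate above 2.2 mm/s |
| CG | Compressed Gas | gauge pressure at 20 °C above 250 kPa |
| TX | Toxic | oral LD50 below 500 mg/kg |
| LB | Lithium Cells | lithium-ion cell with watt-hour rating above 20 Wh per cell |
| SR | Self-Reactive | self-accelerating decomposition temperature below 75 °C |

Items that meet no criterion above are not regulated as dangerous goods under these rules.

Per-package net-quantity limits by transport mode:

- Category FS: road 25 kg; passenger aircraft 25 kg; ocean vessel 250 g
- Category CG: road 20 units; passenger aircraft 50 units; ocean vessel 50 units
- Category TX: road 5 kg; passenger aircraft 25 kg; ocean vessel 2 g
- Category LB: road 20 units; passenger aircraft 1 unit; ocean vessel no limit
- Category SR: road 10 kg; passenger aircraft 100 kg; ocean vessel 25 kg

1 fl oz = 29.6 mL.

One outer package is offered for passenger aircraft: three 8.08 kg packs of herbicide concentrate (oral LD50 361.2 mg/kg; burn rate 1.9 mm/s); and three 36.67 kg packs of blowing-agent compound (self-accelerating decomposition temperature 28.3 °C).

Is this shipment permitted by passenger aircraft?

The herbicide concentrate has oral LD50 361.2 mg/kg, which is < 500 mg/kg, so it is Category TX (Toxic).
Blowing-agent compound: self-accelerating decomposition temperature 28.3 °C < 75 °C → Category SR (Self-Reactive).
Category SR quantity: three 36.67 kg packs = 110.01 kg.
That exceeds the Category SR passenger aircraft limit of 100 kg.
Category TX quantity: three 8.08 kg packs = 24.24 kg.
24.24 kg ≤ 25 kg (passenger aircraft limit, Category TX) — within limit.

No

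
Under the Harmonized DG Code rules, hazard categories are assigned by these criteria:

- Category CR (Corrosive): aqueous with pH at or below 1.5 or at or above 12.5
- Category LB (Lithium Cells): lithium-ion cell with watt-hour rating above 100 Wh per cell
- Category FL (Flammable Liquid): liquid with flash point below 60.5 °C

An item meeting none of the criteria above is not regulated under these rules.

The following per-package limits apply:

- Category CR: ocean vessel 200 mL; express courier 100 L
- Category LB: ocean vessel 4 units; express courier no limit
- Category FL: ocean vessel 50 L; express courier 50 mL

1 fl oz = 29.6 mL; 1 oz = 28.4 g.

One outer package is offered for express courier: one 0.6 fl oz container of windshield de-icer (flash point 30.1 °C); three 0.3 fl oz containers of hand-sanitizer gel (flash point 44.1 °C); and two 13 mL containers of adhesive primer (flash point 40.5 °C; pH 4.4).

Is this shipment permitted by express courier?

Windshield de-icer: flash point 30.1 °C < 60.5 °C → Category FL (Flammable Liquid).
Flash point 44.1 °C meets the Category FL criterion (Flammable Liquid), so the hand-sanitizer gel is Category FL.
Flash point 40.5 °C meets the Category FL criterion (Flammable Liquid), so the adhesive primer is Category FL.
Category FL net quantity: (one 0.6 fl oz container = 17.76 mL) + (three 0.3 fl oz containers = 26.64 mL) + (two 13 mL containers = 26 mL) = 70.4 mL.
That exceeds the Category FL express courier limit of 50 mL.

No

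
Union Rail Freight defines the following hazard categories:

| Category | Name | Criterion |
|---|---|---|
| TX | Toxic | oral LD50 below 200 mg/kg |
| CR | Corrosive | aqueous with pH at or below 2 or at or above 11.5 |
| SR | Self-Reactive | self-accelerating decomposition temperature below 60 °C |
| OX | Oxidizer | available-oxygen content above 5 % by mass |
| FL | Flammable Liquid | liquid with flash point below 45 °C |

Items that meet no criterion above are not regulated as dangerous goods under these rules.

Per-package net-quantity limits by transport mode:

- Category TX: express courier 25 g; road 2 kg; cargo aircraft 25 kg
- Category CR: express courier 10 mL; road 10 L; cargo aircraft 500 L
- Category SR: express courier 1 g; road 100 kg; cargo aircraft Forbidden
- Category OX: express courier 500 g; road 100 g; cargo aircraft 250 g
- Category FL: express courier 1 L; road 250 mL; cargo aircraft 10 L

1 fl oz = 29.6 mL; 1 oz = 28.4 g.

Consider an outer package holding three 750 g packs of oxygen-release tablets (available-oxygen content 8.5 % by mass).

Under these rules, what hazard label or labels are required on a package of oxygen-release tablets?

Category OX

Available-oxygen content 8.5 % by mass meets the Category OX criterion (Oxidizer), so the oxygen-release tablets are Category OX.
Only the Category OX label is required.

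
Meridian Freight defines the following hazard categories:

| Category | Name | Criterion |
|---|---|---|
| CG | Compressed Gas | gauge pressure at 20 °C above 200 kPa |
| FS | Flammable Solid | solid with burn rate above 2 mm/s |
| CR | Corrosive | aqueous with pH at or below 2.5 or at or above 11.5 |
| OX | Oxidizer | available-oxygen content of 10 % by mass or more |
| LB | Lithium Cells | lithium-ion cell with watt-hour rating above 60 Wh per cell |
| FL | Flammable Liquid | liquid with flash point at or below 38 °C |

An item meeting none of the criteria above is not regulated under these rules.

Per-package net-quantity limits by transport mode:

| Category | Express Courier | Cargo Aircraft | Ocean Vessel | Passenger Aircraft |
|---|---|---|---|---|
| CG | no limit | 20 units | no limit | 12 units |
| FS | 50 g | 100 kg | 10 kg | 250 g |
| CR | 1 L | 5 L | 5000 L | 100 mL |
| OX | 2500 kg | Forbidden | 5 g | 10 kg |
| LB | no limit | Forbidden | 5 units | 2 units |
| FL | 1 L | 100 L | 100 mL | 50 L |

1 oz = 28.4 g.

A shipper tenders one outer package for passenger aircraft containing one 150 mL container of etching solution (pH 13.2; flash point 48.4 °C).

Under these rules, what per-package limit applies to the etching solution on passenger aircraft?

pH 13.2 meets the Category CR criterion (Corrosive), so the etching solution is Category CR.
The passenger aircraft limit for Category CR is 100 mL.

100 mL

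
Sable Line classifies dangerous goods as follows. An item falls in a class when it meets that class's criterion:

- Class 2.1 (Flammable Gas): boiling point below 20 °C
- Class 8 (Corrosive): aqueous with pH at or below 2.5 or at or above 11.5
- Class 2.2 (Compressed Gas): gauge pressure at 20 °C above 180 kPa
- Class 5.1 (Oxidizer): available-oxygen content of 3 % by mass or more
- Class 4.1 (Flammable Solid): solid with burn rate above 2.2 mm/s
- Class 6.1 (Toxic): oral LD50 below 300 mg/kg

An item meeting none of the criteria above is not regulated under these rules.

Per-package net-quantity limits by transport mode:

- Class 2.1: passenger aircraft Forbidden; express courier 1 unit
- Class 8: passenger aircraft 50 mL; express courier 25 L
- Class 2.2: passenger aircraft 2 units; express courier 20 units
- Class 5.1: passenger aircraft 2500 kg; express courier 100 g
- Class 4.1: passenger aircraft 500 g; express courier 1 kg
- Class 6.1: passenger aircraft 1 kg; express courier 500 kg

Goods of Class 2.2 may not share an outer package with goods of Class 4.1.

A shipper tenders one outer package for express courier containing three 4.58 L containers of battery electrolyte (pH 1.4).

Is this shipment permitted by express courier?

Yes

Battery electrolyte: pH 1.4 ≤ 2.5 → Class 8 (Corrosive).
Class 8 quantity: three 4.58 L containers = 13.74 L.
13.74 L is within the express courier limit of 25 L for Class 8.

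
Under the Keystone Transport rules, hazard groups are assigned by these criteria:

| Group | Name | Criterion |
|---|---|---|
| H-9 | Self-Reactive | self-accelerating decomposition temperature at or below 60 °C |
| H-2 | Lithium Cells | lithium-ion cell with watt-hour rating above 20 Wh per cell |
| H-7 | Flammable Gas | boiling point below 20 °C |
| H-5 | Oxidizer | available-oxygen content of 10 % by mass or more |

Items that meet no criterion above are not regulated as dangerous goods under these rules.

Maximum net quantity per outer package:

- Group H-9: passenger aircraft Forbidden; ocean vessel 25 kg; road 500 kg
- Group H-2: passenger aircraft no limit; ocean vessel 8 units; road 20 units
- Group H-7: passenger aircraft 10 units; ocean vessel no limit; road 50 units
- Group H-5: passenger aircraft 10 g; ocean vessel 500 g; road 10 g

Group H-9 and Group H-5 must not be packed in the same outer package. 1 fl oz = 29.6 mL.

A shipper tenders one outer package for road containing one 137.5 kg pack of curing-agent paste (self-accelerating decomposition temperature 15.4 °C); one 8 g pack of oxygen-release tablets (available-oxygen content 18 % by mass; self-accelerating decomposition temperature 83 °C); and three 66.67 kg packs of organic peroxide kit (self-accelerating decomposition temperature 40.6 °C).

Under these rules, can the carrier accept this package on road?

Curing-agent paste: self-accelerating decomposition temperature 15.4 °C ≤ 60 °C → Group H-9 (Self-Reactive).
The oxygen-release tablets have available-oxygen content 18 % by mass, which is ≥ 10 % by mass, so they are Group H-5 (Oxidizer).
Self-accelerating decomposition temperature 40.6 °C meets the Group H-9 criterion (Self-Reactive), so the organic peroxide kit is Group H-9.
Total Group H-9: 137.5 kg + (three 66.67 kg packs = 200.01 kg) = 337.51 kg.
337.51 kg is within the road limit of 500 kg for Group H-9.
Group H-5 quantity: 8 g.
8 g is within the road limit of 10 g for Group H-5.
Group H-9 and Group H-5 may not share an outer package.

No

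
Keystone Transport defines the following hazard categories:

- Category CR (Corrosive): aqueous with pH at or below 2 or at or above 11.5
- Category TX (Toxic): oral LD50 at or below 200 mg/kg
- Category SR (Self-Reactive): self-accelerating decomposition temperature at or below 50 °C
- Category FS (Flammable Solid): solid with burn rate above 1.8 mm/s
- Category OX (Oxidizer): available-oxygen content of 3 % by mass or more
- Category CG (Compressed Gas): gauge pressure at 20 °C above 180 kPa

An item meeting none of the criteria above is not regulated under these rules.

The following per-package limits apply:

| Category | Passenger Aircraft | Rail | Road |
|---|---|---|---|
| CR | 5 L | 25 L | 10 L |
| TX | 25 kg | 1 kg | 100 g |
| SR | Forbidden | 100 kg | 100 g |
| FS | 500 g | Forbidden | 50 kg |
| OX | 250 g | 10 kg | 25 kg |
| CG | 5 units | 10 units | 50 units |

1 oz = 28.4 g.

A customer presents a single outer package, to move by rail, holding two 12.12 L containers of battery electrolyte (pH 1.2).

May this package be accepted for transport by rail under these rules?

Yes

pH 1.2 meets the Category CR criterion (Corrosive), so the battery electrolyte is Category CR.
Category CR quantity: two 12.12 L containers = 24.24 L.
24.24 L is within the rail limit of 25 L for Category CR.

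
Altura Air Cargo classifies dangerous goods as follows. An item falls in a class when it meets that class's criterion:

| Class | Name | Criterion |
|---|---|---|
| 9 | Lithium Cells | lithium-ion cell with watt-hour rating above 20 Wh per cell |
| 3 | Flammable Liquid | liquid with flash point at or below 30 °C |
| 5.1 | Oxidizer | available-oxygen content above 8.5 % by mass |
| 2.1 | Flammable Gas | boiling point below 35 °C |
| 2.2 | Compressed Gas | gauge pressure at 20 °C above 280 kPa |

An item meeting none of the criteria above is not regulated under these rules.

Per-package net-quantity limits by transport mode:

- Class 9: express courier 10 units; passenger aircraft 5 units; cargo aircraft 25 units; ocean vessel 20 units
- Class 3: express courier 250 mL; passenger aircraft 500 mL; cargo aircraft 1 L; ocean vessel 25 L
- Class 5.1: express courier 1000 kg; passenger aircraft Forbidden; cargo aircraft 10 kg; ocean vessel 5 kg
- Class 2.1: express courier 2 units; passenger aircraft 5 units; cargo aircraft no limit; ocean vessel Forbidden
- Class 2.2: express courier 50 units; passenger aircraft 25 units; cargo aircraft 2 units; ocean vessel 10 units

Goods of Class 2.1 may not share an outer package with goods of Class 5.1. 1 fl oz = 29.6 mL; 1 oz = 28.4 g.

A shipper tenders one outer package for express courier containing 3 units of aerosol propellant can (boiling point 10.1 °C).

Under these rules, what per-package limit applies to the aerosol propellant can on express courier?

2 units

Boiling point 10.1 °C meets the Class 2.1 criterion (Flammable Gas), so the aerosol propellant can is Class 2.1.
The express courier limit for Class 2.1 is 2 units.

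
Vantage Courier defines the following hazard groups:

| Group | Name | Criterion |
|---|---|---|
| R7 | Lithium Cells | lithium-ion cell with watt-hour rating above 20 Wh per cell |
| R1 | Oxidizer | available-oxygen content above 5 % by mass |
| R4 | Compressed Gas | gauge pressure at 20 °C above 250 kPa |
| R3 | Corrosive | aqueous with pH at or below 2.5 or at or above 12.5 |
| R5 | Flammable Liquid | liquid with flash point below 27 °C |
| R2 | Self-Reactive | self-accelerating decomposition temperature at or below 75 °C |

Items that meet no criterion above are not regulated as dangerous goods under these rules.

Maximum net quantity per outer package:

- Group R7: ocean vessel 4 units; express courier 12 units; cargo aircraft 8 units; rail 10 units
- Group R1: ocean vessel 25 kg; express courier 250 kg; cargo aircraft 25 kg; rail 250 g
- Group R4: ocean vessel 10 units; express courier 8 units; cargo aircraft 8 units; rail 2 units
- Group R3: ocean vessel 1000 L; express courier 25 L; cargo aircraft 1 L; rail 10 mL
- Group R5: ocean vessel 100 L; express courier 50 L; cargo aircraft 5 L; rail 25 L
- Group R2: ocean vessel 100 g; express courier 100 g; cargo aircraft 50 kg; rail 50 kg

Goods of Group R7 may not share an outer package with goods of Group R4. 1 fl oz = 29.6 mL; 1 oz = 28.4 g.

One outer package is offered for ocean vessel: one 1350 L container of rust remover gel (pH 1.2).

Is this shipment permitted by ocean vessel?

The rust remover gel has pH 1.2, which is ≤ 2.5, so it is Group R3 (Corrosive).
Group R3 quantity: 1350 L.
1350 L > 1000 L (ocean vessel limit, Group R3) — over the limit.

No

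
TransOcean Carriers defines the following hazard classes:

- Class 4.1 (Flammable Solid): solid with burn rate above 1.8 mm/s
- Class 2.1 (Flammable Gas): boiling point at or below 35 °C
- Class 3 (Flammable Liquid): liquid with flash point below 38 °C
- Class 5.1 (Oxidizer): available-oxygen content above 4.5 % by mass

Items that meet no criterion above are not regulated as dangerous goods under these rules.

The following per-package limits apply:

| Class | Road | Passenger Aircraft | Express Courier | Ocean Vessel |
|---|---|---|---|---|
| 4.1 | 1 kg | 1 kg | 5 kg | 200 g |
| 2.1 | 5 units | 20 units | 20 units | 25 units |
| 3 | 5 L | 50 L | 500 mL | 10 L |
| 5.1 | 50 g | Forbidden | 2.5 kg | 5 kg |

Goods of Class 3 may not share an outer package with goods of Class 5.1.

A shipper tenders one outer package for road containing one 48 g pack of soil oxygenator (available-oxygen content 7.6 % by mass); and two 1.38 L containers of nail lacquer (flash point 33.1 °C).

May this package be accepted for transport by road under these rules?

Available-oxygen content 7.6 % by mass meets the Class 5.1 criterion (Oxidizer), so the soil oxygenator is Class 5.1.
Flash point 33.1 °C meets the Class 3 criterion (Flammable Liquid), so the nail lacquer is Class 3.
Class 3 quantity: two 1.38 L containers = 2.76 L.
2.76 L ≤ 5 L (road limit, Class 3) — within limit.
Class 5.1 quantity: 48 g.
48 g is within the road limit of 50 g for Class 5.1.
Class 3 and Class 5.1 may not share an outer package.

No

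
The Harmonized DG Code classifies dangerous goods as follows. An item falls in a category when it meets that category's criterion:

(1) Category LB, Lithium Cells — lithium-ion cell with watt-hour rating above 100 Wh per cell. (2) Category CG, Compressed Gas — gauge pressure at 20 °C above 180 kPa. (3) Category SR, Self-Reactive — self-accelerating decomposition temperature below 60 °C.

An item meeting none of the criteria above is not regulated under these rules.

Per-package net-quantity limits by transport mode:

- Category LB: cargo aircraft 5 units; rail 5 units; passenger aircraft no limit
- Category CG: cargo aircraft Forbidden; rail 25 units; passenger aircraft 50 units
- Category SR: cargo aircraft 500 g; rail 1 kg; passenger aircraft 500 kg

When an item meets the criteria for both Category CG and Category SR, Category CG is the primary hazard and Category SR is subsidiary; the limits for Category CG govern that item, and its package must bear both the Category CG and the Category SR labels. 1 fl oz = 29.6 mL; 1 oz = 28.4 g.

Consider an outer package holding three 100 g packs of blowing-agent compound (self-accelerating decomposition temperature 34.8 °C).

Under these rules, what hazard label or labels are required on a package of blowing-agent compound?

Category SR

With self-accelerating decomposition temperature 34.8 °C (< 60 °C), the blowing-agent compound falls in Category SR.
Only the Category SR label is required.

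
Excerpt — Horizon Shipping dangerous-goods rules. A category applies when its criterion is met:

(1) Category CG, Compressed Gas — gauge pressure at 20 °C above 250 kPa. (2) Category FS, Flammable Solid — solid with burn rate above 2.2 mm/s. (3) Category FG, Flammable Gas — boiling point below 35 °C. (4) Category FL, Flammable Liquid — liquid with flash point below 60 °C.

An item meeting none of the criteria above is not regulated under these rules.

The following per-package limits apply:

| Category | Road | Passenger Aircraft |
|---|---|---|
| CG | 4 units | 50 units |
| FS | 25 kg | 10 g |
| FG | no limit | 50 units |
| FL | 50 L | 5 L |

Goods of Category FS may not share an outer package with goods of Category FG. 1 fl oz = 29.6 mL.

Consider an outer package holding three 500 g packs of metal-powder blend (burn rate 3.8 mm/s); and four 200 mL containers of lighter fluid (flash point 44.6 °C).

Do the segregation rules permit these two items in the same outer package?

Yes

The metal-powder blend has burn rate 3.8 mm/s, which is > 2.2 mm/s, so it is Category FS (Flammable Solid).
Lighter fluid: flash point 44.6 °C < 60 °C → Category FL (Flammable Liquid).
No segregation rule bars Category FS with Category FL.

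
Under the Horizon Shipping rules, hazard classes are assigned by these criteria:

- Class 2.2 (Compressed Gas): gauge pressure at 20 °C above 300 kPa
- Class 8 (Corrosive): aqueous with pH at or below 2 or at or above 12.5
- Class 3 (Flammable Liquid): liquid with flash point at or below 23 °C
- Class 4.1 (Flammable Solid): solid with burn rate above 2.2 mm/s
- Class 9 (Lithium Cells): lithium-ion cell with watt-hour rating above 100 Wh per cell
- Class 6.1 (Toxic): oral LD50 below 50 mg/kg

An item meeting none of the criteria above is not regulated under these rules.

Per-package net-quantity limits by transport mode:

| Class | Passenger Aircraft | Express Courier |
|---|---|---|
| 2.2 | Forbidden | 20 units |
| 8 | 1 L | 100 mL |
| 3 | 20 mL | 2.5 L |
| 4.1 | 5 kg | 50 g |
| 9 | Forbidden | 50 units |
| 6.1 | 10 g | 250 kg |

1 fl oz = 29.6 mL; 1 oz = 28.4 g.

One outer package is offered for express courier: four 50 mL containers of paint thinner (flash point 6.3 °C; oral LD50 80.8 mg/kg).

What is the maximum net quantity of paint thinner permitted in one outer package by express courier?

2.5 L

Flash point 6.3 °C meets the Class 3 criterion (Flammable Liquid), so the paint thinner is Class 3.
The express courier limit for Class 3 is 2.5 L.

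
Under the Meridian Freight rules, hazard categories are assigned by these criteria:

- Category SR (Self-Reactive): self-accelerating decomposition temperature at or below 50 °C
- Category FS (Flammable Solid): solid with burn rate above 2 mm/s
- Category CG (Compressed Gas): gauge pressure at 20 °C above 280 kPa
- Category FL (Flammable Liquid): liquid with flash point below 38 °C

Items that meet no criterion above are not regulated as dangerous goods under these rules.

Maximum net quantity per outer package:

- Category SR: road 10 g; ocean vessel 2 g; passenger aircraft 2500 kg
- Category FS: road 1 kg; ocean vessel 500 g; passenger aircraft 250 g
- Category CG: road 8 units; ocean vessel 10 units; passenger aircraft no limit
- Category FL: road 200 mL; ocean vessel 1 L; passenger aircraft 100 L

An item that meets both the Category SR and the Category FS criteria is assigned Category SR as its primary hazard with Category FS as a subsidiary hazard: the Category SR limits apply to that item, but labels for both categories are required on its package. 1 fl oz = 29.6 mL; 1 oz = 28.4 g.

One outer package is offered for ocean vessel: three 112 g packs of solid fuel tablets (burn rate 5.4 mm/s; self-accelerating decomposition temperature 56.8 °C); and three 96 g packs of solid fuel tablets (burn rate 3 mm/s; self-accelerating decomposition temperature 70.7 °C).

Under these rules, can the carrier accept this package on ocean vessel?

Solid fuel tablets: burn rate 5.4 mm/s > 2 mm/s → Category FS (Flammable Solid).
The solid fuel tablets have burn rate 3 mm/s, which is > 2 mm/s, so they are Category FS (Flammable Solid).
Category FS net quantity: (three 112 g packs = 336 g) + (three 96 g packs = 288 g) = 624 g.
That exceeds the Category FS ocean vessel limit of 500 g.

No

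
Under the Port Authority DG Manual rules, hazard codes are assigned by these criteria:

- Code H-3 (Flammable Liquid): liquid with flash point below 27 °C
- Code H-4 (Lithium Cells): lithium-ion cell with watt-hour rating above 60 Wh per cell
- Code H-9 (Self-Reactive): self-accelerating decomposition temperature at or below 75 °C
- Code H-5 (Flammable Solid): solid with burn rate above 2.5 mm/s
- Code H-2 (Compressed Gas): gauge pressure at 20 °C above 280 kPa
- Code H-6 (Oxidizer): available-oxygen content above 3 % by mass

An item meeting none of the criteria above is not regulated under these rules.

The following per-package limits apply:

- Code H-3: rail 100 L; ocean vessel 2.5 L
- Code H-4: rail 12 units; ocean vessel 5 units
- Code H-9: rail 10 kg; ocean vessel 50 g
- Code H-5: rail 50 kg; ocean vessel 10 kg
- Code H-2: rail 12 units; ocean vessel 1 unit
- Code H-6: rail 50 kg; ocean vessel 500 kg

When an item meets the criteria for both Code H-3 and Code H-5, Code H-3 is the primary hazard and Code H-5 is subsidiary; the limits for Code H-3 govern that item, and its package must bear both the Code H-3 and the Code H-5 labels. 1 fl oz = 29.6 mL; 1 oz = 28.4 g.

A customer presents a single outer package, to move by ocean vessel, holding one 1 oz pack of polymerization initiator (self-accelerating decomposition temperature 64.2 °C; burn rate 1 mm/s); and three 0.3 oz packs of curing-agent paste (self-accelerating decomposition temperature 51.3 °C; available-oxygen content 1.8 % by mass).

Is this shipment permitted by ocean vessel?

Polymerization initiator: self-accelerating decomposition temperature 64.2 °C ≤ 75 °C → Code H-9 (Self-Reactive).
Curing-agent paste: self-accelerating decomposition temperature 51.3 °C ≤ 75 °C → Code H-9 (Self-Reactive).
Total Code H-9: (one 1 oz pack = 28.4 g) + (three 0.3 oz packs = 25.56 g) = 53.96 g.
53.96 g exceeds the ocean vessel limit of 50 g for Code H-9.

No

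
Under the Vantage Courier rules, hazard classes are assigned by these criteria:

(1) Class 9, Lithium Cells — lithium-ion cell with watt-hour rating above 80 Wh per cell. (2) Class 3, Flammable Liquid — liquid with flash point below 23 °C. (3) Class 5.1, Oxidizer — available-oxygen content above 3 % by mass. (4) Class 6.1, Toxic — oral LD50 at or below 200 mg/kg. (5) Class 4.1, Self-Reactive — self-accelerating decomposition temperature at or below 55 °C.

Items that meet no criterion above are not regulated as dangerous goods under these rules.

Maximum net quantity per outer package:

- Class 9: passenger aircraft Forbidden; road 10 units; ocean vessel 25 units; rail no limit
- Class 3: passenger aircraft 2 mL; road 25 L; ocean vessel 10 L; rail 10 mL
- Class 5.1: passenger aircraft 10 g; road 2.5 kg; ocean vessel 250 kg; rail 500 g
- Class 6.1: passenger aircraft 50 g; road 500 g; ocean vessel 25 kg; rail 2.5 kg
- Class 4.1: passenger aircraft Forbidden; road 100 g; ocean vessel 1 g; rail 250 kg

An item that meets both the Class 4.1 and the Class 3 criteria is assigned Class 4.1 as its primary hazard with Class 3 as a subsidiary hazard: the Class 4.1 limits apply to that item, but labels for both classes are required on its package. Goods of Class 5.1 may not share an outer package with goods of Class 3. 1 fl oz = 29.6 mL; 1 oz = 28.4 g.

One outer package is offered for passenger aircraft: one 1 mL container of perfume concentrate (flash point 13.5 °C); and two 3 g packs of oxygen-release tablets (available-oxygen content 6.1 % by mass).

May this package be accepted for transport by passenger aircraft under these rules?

No

Flash point 13.5 °C meets the Class 3 criterion (Flammable Liquid), so the perfume concentrate is Class 3.
With available-oxygen content 6.1 % by mass (> 3 % by mass), the oxygen-release tablets fall in Class 5.1.
Class 5.1 quantity: two 3 g packs = 6 g.
6 g ≤ 10 g (passenger aircraft limit, Class 5.1) — within limit.
Class 3 quantity: 1 mL.
1 mL is within the passenger aircraft limit of 2 mL for Class 3.
Class 5.1 and Class 3 may not share an outer package.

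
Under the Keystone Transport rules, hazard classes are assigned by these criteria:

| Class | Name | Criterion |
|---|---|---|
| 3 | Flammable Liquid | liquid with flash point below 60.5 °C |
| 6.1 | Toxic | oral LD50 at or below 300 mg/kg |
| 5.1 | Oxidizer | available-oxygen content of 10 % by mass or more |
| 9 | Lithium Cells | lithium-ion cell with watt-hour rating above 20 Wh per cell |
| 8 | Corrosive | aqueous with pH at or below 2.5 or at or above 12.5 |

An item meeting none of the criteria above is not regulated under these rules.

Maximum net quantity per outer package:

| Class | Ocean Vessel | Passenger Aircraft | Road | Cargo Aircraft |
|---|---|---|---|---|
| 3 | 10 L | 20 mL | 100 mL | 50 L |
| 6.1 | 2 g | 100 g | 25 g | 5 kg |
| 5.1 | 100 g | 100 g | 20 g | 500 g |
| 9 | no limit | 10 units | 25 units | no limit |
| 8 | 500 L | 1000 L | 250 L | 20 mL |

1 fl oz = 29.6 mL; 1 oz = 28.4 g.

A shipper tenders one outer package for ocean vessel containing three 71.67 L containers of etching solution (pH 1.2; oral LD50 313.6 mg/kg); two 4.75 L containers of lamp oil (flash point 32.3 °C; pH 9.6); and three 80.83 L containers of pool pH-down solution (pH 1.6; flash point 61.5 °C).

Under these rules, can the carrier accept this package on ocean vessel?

Yes

The etching solution has pH 1.2, which is ≤ 2.5, so it is Class 8 (Corrosive).
Flash point 32.3 °C meets the Class 3 criterion (Flammable Liquid), so the lamp oil is Class 3.
With pH 1.6 (≤ 2.5), the pool pH-down solution falls in Class 8.
Class 8 net quantity: (three 71.67 L containers = 215.01 L) + (three 80.83 L containers = 242.49 L) = 457.5 L.
457.5 L is within the ocean vessel limit of 500 L for Class 8.
Class 3 quantity: two 4.75 L containers = 9.5 L.
That is within the Class 3 ocean vessel limit of 10 L.
Every hazard class is within its ocean vessel limit and no segregation rule is violated.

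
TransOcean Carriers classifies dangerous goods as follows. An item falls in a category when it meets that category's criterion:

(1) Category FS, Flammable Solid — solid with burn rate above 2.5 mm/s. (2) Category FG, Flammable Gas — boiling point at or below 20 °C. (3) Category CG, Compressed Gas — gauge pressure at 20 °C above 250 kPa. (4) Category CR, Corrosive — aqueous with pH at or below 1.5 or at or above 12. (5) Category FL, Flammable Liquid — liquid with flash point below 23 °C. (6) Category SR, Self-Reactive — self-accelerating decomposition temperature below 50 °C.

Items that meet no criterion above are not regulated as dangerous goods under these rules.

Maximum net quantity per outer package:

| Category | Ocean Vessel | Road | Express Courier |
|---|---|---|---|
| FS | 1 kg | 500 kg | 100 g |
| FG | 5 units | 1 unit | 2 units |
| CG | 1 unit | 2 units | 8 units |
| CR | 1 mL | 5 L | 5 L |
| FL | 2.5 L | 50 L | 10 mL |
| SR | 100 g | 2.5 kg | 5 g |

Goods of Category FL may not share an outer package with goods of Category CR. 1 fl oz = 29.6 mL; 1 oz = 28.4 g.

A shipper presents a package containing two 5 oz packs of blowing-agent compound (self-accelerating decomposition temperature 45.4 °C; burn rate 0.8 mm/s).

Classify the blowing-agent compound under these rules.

Category SR

The blowing-agent compound has self-accelerating decomposition temperature 45.4 °C, which is < 50 °C, so it is Category SR (Self-Reactive).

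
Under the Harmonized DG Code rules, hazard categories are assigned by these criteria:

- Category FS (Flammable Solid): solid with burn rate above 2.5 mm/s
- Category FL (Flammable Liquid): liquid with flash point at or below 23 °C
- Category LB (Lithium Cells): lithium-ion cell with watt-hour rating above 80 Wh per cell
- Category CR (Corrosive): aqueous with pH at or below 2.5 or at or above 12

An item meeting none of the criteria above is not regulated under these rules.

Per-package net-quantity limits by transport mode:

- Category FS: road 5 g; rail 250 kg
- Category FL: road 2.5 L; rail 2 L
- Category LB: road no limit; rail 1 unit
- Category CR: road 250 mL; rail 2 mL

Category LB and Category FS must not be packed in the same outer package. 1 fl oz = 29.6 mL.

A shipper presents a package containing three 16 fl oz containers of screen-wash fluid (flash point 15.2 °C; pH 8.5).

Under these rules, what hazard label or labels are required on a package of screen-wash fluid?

Category FL

The screen-wash fluid has flash point 15.2 °C, which is ≤ 23 °C, so it is Category FL (Flammable Liquid).
Only the Category FL label is required.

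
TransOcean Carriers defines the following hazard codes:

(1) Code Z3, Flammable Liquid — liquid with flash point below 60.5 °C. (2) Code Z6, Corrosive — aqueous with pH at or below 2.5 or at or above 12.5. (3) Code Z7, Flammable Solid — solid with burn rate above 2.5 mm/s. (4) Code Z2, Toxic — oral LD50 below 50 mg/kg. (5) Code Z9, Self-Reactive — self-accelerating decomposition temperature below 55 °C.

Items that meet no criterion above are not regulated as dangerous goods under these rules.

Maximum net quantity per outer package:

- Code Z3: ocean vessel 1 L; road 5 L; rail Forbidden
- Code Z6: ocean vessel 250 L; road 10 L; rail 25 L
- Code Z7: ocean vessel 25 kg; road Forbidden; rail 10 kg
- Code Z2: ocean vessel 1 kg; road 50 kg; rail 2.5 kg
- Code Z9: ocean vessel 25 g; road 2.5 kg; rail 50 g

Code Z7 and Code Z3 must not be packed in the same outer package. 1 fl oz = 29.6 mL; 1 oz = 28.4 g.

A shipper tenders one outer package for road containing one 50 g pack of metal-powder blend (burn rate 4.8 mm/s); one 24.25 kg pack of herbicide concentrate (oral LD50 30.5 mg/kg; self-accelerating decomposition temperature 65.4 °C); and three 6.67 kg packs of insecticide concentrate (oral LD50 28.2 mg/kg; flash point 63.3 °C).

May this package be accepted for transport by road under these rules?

Burn rate 4.8 mm/s meets the Code Z7 criterion (Flammable Solid), so the metal-powder blend is Code Z7.
Herbicide concentrate: oral LD50 30.5 mg/kg < 50 mg/kg → Code Z2 (Toxic).
Oral LD50 28.2 mg/kg meets the Code Z2 criterion (Toxic), so the insecticide concentrate is Code Z2.
Total Code Z2: 24.25 kg + (three 6.67 kg packs = 20.01 kg) = 44.26 kg.
44.26 kg ≤ 50 kg (road limit, Code Z2) — within limit.
Code Z7 quantity: 50 g.
By road, Code Z7 is Forbidden regardless of quantity.
The segregation rule (Code Z7 with Code Z3) does not apply to Code Z2 with Code Z7.

No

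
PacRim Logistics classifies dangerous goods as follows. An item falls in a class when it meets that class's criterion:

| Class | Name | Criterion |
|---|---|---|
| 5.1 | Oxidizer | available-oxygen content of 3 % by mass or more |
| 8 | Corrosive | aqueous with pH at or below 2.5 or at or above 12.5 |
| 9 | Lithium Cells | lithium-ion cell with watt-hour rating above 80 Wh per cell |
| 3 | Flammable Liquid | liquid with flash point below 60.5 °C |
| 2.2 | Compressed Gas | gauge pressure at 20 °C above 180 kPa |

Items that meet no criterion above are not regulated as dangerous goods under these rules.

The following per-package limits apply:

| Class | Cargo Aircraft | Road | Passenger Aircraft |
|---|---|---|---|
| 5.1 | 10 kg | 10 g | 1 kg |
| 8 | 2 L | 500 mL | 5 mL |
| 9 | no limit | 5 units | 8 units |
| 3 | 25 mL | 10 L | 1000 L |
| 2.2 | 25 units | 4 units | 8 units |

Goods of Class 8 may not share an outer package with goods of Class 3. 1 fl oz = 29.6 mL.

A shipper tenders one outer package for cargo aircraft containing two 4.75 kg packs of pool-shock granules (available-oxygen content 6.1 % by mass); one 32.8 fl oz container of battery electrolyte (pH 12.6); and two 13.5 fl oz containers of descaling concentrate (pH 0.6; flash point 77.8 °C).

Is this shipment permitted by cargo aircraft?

Yes

The pool-shock granules have available-oxygen content 6.1 % by mass, which is ≥ 3 % by mass, so they are Class 5.1 (Oxidizer).
pH 12.6 meets the Class 8 criterion (Corrosive), so the battery electrolyte is Class 8.
With pH 0.6 (≤ 2.5), the descaling concentrate falls in Class 8.
Total Class 8: (one 32.8 fl oz container = 970.88 mL) + (two 13.5 fl oz containers = 799.2 mL) = 1770.08 mL.
1770.08 mL is within the cargo aircraft limit of 2 L for Class 8.
Class 5.1 quantity: two 4.75 kg packs = 9.5 kg.
9.5 kg is within the cargo aircraft limit of 10 kg for Class 5.1.
The segregation rule (Class 8 with Class 3) does not apply to Class 8 with Class 5.1.
Every hazard class is within its cargo aircraft limit and no segregation rule is violated.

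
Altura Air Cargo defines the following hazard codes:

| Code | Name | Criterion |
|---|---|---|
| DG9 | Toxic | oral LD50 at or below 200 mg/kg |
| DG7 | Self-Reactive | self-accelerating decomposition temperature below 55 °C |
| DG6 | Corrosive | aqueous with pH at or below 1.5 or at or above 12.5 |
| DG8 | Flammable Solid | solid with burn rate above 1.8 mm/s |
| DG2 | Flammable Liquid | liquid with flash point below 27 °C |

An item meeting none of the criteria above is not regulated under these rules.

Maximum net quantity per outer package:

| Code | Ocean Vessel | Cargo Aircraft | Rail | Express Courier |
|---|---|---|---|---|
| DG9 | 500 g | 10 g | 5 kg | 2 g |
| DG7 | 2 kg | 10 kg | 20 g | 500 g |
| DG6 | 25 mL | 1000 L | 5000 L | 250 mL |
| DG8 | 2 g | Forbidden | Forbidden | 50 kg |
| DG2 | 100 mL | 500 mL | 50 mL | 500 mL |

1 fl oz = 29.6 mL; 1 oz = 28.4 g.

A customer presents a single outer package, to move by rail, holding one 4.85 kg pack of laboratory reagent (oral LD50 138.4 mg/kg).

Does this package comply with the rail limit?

Yes

Laboratory reagent: oral LD50 138.4 mg/kg ≤ 200 mg/kg → Code DG9 (Toxic).
Code DG9 quantity: 4.85 kg.
That is within the Code DG9 rail limit of 5 kg.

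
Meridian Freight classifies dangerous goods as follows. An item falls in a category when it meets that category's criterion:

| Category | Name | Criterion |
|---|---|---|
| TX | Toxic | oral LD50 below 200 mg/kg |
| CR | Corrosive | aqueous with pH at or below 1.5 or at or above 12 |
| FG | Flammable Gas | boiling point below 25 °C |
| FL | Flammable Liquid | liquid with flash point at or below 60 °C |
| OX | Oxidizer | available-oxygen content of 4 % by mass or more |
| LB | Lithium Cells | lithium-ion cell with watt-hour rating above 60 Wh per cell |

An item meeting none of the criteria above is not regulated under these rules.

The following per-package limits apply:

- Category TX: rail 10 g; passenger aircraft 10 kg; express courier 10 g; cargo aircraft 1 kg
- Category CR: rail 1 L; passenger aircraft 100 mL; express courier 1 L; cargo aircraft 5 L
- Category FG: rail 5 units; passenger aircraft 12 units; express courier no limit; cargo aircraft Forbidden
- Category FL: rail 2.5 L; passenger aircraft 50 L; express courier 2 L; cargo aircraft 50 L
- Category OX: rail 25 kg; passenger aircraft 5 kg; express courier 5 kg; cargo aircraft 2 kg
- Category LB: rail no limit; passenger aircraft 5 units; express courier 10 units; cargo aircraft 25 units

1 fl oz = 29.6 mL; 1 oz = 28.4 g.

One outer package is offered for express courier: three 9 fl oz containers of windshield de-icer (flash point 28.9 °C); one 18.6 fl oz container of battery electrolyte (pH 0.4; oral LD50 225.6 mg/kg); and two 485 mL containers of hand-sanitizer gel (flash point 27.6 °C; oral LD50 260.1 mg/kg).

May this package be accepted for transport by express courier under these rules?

With flash point 28.9 °C (≤ 60 °C), the windshield de-icer falls in Category FL.
The battery electrolyte has pH 0.4, which is ≤ 1.5, so it is Category CR (Corrosive).
Hand-sanitizer gel: flash point 27.6 °C ≤ 60 °C → Category FL (Flammable Liquid).
Category FL net quantity: (three 9 fl oz containers = 799.2 mL) + (two 485 mL containers = 970 mL) = 1769.2 mL.
That is within the Category FL express courier limit of 2 L.
Category CR quantity: one 18.6 fl oz container = 550.56 mL.
550.56 mL is within the express courier limit of 1 L for Category CR.
Every hazard category is within its express courier limit and no segregation rule is violated.

Yes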